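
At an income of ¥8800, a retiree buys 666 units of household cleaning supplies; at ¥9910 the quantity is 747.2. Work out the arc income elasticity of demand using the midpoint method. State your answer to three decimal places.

0.969

ΔQ = 747.2 − 666 = 81.2; midpoint Q̄ = (666 + 747.2)/2 = 706.6.
ΔI = 9910 − 8800 = 1110; midpoint Ī = (8800 + 9910)/2 = 9355.
η = (ΔQ/Q̄) ÷ (ΔI/Ī) = (81.2/706.6) ÷ (1110/9355) = 0.969.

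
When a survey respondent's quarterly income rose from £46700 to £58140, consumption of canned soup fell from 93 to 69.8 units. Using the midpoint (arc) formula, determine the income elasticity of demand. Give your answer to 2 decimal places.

ΔQ = 69.8 − 93 = -23.2; midpoint Q̄ = (93 + 69.8)/2 = 81.4.
ΔI = 58140 − 46700 = 11440; midpoint Ī = (46700 + 58140)/2 = 52420.
η = (ΔQ/Q̄) ÷ (ΔI/Ī) = (-23.2/81.4) ÷ (11440/52420) = -1.31.

-1.31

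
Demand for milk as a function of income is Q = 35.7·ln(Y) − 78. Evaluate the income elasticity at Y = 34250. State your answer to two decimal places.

0.12

At Y = 34250: Q = 294.759.
dQ/dY = 35.7/Y = 0.00104234 at this income.
η = (dQ/dY)·(Y/Q) = 0.00104234 × (34250/294.759) = 0.12.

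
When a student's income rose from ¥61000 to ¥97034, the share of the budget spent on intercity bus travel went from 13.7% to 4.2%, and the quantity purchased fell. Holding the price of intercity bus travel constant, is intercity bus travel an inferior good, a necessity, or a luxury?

inferior good

Quantity demanded falls as income rises, so η < 0.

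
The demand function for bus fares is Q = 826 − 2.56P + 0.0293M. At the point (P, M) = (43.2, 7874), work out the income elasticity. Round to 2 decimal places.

0.24

At P = 43.2, M = 7874: Q = 946.116.
Holding P constant, ∂Q/∂M = 0.0293.
η_M = (∂Q/∂M)·(M/Q) = 0.0293 × (7874/946.116) = 0.24.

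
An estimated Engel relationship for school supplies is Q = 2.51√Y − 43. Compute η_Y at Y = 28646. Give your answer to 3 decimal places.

0.556

At Y = 28646: Q = 381.821.
dQ/dY = 2.51/(2√Y) = 0.00741501 at this income.
η = (dQ/dY)·(Y/Q) = 0.00741501 × (28646/381.821) = 0.556.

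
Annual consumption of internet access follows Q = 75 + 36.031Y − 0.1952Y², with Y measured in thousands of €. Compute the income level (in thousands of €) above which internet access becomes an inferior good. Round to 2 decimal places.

92.29

dQ/dY = 36.031 − 0.3904Y.
The good is inferior where dQ/dY < 0. Setting dQ/dY = 0 gives Y = 36.031 / 0.3904 = 92.29.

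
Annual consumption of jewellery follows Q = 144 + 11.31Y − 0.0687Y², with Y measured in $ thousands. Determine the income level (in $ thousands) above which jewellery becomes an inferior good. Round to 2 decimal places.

dQ/dY = 11.31 − 0.1374Y.
The good is inferior where dQ/dY < 0. Setting dQ/dY = 0 gives Y = 11.31 / 0.1374 = 82.31.

82.31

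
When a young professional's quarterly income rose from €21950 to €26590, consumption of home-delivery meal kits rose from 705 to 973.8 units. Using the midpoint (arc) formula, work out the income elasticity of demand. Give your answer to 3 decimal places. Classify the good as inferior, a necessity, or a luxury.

1.675 (luxury)

ΔQ = 973.8 − 705 = 268.8; midpoint Q̄ = (705 + 973.8)/2 = 839.4.
ΔI = 26590 − 21950 = 4640; midpoint Ī = (21950 + 26590)/2 = 24270.
η = (ΔQ/Q̄) ÷ (ΔI/Ī) = (268.8/839.4) ÷ (4640/24270) = 1.675.
η > 1 ⇒ luxury.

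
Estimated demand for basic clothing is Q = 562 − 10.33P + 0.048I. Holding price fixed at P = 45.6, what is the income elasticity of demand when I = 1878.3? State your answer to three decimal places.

At P = 45.6, I = 1878.3: Q = 181.110.
Holding P constant, ∂Q/∂I = 0.048.
η_I = (∂Q/∂I)·(I/Q) = 0.048 × (1878.3/181.110) = 0.498.

0.498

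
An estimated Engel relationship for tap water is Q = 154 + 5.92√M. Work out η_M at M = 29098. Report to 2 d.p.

At M = 29098: Q = 1163.842.
dQ/dM = 5.92/(2√M) = 0.0173524 at this income.
η = (dQ/dM)·(M/Q) = 0.0173524 × (29098/1163.842) = 0.43.

0.43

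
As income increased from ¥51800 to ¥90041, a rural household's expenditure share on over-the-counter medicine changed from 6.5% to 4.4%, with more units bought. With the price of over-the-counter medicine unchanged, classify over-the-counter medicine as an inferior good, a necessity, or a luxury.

Quantity rises but the budget share falls as income rises, so 0 < η < 1.

necessity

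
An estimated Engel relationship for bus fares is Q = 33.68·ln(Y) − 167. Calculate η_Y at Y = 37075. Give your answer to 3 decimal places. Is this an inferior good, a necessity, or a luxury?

At Y = 37075: Q = 187.337.
dQ/dY = 33.68/Y = 0.000908429 at this income.
η = (dQ/dY)·(Y/Q) = 0.000908429 × (37075/187.337) = 0.180.
Since 0 < η < 1, the good is a necessity.

0.180 (necessity)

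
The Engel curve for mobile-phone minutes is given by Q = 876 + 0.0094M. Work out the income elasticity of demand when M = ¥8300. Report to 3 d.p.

At M = 8300: Q = 954.020.
dQ/dM = 0.0094.
η = (dQ/dM)·(M/Q) = 0.0094 × (8300/954.020) = 0.082.

0.082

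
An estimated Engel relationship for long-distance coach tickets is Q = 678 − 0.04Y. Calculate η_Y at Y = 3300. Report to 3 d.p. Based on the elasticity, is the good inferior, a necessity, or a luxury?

At Y = 3300: Q = 546.000.
dQ/dY = −0.04.
η = (dQ/dY)·(Y/Q) = -0.04 × (3300/546.000) = -0.242.
Since η < 0, the good is an inferior good.

-0.242 (inferior good)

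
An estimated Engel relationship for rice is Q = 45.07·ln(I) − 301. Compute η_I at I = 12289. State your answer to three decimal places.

0.365

At I = 12289: Q = 123.400.
dQ/dI = 45.07/I = 0.00366751 at this income.
η = (dQ/dI)·(I/Q) = 0.00366751 × (12289/123.400) = 0.365.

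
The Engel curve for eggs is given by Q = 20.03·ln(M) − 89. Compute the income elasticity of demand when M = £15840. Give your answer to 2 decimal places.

0.19

At M = 15840: Q = 104.696.
dQ/dM = 20.03/M = 0.00126452 at this income.
η = (dQ/dM)·(M/Q) = 0.00126452 × (15840/104.696) = 0.19.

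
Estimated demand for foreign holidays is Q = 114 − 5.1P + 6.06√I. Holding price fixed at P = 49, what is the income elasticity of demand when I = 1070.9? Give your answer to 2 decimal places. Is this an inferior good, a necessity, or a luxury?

At P = 49, I = 1070.9: Q = 62.411.
Holding P constant, ∂Q/∂I = 6.06/(2√I) = 0.0925909.
η_I = (∂Q/∂I)·(I/Q) = 0.0925909 × (1070.9/62.411) = 1.59.
Since η > 1, this is a luxury.

1.59 (luxury)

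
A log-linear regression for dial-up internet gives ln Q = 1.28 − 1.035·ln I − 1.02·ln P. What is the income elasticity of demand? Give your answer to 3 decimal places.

-1.035

In a log-linear demand, the coefficient on ln I is the income elasticity.
So η = -1.035.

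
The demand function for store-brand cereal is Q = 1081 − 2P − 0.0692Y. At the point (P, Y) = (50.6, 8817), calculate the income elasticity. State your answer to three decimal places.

-1.651

At P = 50.6, Y = 8817: Q = 369.664.
Holding P constant, ∂Q/∂Y = −0.0692.
η_Y = (∂Q/∂Y)·(Y/Q) = -0.0692 × (8817/369.664) = -1.651.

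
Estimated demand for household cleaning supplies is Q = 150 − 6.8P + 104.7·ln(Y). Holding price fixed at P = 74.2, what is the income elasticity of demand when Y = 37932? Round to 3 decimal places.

0.140

At P = 74.2, Y = 37932: Q = 749.350.
Holding P constant, ∂Q/∂Y = 104.7/Y = 0.0027602.
η_Y = (∂Q/∂Y)·(Y/Q) = 0.0027602 × (37932/749.350) = 0.140.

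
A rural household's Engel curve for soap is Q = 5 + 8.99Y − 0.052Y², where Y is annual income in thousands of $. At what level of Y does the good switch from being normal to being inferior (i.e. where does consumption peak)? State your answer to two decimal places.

dQ/dY = 8.99 − 0.104Y.
The good is inferior where dQ/dY < 0. Setting dQ/dY = 0 gives Y = 8.99 / 0.104 = 86.44.

86.44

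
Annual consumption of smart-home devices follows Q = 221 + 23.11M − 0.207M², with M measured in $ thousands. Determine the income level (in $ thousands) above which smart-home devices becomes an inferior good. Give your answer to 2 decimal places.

55.82

dQ/dM = 23.11 − 0.414M.
The good is inferior where dQ/dM < 0. Setting dQ/dM = 0 gives M = 23.11 / 0.414 = 55.82.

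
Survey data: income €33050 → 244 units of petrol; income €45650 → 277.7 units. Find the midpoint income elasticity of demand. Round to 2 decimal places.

0.40

ΔQ = 277.7 − 244 = 33.7; midpoint Q̄ = (244 + 277.7)/2 = 260.85.
ΔI = 45650 − 33050 = 12600; midpoint Ī = (33050 + 45650)/2 = 39350.
η = (ΔQ/Q̄) ÷ (ΔI/Ī) = (33.7/260.85) ÷ (12600/39350) = 0.40.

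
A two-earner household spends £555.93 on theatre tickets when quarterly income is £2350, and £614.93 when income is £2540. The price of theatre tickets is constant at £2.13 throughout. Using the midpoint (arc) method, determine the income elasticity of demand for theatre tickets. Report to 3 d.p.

1.297

With a constant price, Q₁ = 555.93/2.13 = 261.000 and Q₂ = 614.93/2.13 = 288.700 (equivalently, work directly with expenditure since P cancels).
Midpoint %ΔQ = (614.93 − 555.93)/585.43 = 0.10078; midpoint %ΔI = (2540 − 2350)/2445 = 0.07771.
η = 0.10078 / 0.07771 = 1.297.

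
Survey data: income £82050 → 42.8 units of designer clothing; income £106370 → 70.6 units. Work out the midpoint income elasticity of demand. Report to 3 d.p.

ΔQ = 70.6 − 42.8 = 27.8; midpoint Q̄ = (42.8 + 70.6)/2 = 56.7.
ΔI = 106370 − 82050 = 24320; midpoint Ī = (82050 + 106370)/2 = 94210.
η = (ΔQ/Q̄) ÷ (ΔI/Ī) = (27.8/56.7) ÷ (24320/94210) = 1.899.

1.899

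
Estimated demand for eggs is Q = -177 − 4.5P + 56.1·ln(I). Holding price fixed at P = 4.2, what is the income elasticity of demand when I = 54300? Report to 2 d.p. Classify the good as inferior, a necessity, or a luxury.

0.13 (necessity)

At P = 4.2, I = 54300: Q = 415.718.
Holding P constant, ∂Q/∂I = 56.1/I = 0.00103315.
η_I = (∂Q/∂I)·(I/Q) = 0.00103315 × (54300/415.718) = 0.13.
Since 0 < η < 1, this is a necessity.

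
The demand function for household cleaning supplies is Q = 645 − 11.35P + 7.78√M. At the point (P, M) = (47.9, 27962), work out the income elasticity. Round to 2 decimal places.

At P = 47.9, M = 27962: Q = 1402.294.
Holding P constant, ∂Q/∂M = 7.78/(2√M) = 0.023263.
η_M = (∂Q/∂M)·(M/Q) = 0.023263 × (27962/1402.294) = 0.46.

0.46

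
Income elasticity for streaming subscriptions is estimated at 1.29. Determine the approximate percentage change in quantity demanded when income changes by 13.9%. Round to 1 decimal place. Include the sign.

%ΔQ ≈ η × %ΔI = 1.29 × 13.9% = 17.9%.

17.9%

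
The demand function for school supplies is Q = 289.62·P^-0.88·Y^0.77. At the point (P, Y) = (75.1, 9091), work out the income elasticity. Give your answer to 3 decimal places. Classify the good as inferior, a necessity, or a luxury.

For a multiplicative demand Q = A·P^α·Y^β, the income elasticity is β everywhere.
Here β = 0.77, so η = 0.770.
Since 0 < η < 1, this is a necessity.

0.770 (necessity)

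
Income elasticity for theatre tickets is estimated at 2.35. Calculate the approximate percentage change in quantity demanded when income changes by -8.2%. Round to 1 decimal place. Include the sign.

-19.3%

%ΔQ ≈ η × %ΔI = 2.35 × (-8.2%) = -19.3%.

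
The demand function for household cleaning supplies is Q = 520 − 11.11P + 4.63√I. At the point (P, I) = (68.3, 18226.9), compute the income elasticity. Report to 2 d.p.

At P = 68.3, I = 18226.9: Q = 386.270.
Holding P constant, ∂Q/∂I = 4.63/(2√I) = 0.0171473.
η_I = (∂Q/∂I)·(I/Q) = 0.0171473 × (18226.9/386.270) = 0.81.

0.81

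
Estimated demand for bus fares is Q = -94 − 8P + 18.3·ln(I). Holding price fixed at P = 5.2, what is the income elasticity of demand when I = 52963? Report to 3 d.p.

At P = 5.2, I = 52963: Q = 63.455.
Holding P constant, ∂Q/∂I = 18.3/I = 0.000345524.
η_I = (∂Q/∂I)·(I/Q) = 0.000345524 × (52963/63.455) = 0.288.

0.288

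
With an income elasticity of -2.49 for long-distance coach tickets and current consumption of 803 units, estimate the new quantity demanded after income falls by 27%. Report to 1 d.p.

1342.9

%ΔQ ≈ η × %ΔI = -2.49 × (-27%) = 67.23%.
New Q ≈ 803 × (1 + 0.6723) = 1342.9.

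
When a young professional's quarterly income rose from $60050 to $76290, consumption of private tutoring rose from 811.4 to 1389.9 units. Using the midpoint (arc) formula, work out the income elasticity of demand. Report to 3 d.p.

ΔQ = 1389.9 − 811.4 = 578.5; midpoint Q̄ = (811.4 + 1389.9)/2 = 1100.65.
ΔI = 76290 − 60050 = 16240; midpoint Ī = (60050 + 76290)/2 = 68170.
η = (ΔQ/Q̄) ÷ (ΔI/Ī) = (578.5/1100.65) ÷ (16240/68170) = 2.206.

2.206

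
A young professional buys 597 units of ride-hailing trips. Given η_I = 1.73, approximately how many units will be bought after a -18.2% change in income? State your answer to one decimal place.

409.0

%ΔQ ≈ η × %ΔI = 1.73 × (-18.2%) = -31.486%.
New Q ≈ 597 × (1 − 0.31486) = 409.0.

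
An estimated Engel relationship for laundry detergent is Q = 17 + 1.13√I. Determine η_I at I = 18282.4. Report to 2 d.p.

0.45

At I = 18282.4: Q = 169.790.
dQ/dI = 1.13/(2√I) = 0.00417861 at this income.
η = (dQ/dI)·(I/Q) = 0.00417861 × (18282.4/169.790) = 0.45.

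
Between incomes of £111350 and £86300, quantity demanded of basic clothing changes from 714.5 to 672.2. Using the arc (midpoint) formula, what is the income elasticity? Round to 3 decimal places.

0.241

ΔQ = 672.2 − 714.5 = -42.3; midpoint Q̄ = (714.5 + 672.2)/2 = 693.35.
ΔI = 86300 − 111350 = -25050; midpoint Ī = (111350 + 86300)/2 = 98825.
η = (ΔQ/Q̄) ÷ (ΔI/Ī) = (-42.3/693.35) ÷ (-25050/98825) = 0.241.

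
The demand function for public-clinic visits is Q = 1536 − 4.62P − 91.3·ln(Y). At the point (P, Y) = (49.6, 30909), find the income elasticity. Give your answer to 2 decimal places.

-0.25

At P = 49.6, Y = 30909: Q = 362.915.
Holding P constant, ∂Q/∂Y = -91.3/Y = -0.00295383.
η_Y = (∂Q/∂Y)·(Y/Q) = -0.00295383 × (30909/362.915) = -0.25.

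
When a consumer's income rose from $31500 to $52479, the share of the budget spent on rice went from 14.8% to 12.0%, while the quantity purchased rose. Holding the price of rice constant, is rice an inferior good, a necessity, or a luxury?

necessity

Quantity rises but the budget share falls as income rises, so 0 < η < 1.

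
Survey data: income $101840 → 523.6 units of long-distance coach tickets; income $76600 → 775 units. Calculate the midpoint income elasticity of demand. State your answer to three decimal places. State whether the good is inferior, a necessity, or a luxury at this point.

-1.369 (inferior good)

ΔQ = 775 − 523.6 = 251.4; midpoint Q̄ = (523.6 + 775)/2 = 649.3.
ΔI = 76600 − 101840 = -25240; midpoint Ī = (101840 + 76600)/2 = 89220.
η = (ΔQ/Q̄) ÷ (ΔI/Ī) = (251.4/649.3) ÷ (-25240/89220) = -1.369.
η < 0 ⇒ inferior good.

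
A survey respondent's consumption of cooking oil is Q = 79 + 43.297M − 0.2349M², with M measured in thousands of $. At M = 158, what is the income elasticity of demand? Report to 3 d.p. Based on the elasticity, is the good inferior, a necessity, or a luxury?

At M = 158: Q = 1055.8824.
dQ/dM = 43.297 − 0.4698M = -30.93140.
η = (dQ/dM)·(M/Q) = -30.93140 × (158/1055.8824) = -4.629.
η < 0 ⇒ inferior good.

-4.629 (inferior good)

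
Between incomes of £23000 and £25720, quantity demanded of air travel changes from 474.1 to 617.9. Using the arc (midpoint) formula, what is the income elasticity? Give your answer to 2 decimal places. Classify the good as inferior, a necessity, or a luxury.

ΔQ = 617.9 − 474.1 = 143.8; midpoint Q̄ = (474.1 + 617.9)/2 = 546.
ΔI = 25720 − 23000 = 2720; midpoint Ī = (23000 + 25720)/2 = 24360.
η = (ΔQ/Q̄) ÷ (ΔI/Ī) = (143.8/546) ÷ (2720/24360) = 2.36.
η > 1 ⇒ luxury.

2.36 (luxury)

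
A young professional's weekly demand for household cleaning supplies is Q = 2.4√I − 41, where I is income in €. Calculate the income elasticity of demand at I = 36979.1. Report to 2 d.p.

0.55

At I = 36979.1: Q = 420.519.
dQ/dI = 2.4/(2√I) = 0.00624027 at this income.
η = (dQ/dI)·(I/Q) = 0.00624027 × (36979.1/420.519) = 0.55.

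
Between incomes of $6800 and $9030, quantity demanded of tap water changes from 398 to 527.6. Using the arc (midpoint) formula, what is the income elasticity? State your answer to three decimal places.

ΔQ = 527.6 − 398 = 129.6; midpoint Q̄ = (398 + 527.6)/2 = 462.8.
ΔI = 9030 − 6800 = 2230; midpoint Ī = (6800 + 9030)/2 = 7915.
η = (ΔQ/Q̄) ÷ (ΔI/Ī) = (129.6/462.8) ÷ (2230/7915) = 0.994.

0.994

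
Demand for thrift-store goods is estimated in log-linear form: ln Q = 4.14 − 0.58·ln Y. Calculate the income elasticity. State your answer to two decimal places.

In a log-linear demand, the coefficient on ln Y is the income elasticity.
So η = -0.58.

-0.58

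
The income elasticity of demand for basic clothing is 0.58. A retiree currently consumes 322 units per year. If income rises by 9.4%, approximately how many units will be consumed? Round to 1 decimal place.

339.6

%ΔQ ≈ η × %ΔI = 0.58 × 9.4% = 5.452%.
New Q ≈ 322 × (1 + 0.05452) = 339.6.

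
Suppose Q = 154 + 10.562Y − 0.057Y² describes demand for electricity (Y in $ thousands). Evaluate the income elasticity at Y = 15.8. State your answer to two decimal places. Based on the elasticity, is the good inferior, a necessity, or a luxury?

At Y = 15.8: Q = 306.6501.
dQ/dY = 10.562 − 0.114Y = 8.76080.
η = (dQ/dY)·(Y/Q) = 8.76080 × (15.8/306.6501) = 0.45.
0 < η < 1 ⇒ necessity.

0.45 (necessity)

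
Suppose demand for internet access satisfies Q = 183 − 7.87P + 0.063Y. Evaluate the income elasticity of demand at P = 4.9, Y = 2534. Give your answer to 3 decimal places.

At P = 4.9, Y = 2534: Q = 304.079.
Holding P constant, ∂Q/∂Y = 0.063.
η_Y = (∂Q/∂Y)·(Y/Q) = 0.063 × (2534/304.079) = 0.525.

0.525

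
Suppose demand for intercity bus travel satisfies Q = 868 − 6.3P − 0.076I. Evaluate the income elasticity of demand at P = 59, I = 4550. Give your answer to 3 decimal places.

-2.298

At P = 59, I = 4550: Q = 150.500.
Holding P constant, ∂Q/∂I = −0.076.
η_I = (∂Q/∂I)·(I/Q) = -0.076 × (4550/150.500) = -2.298.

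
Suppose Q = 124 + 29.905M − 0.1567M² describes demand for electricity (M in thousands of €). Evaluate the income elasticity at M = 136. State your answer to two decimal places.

-1.34

At M = 136: Q = 1292.7568.
dQ/dM = 29.905 − 0.3134M = -12.71740.
η = (dQ/dM)·(M/Q) = -12.71740 × (136/1292.7568) = -1.34.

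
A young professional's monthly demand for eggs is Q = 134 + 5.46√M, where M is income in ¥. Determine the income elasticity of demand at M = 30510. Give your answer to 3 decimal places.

At M = 30510: Q = 1087.704.
dQ/dM = 5.46/(2√M) = 0.0156294 at this income.
η = (dQ/dM)·(M/Q) = 0.0156294 × (30510/1087.704) = 0.438.

0.438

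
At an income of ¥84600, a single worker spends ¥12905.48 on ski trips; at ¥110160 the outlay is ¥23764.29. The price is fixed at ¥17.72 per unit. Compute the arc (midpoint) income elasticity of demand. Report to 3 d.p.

With a constant price, Q₁ = 12905.48/17.72 = 728.300 and Q₂ = 23764.29/17.72 = 1341.100 (equivalently, work directly with expenditure since P cancels).
Midpoint %ΔQ = (23764.29 − 12905.48)/18334.89 = 0.59225; midpoint %ΔI = (110160 − 84600)/97380 = 0.26248.
η = 0.59225 / 0.26248 = 2.256.

2.256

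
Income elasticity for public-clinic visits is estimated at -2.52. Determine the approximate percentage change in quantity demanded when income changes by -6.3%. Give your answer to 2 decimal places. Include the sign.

%ΔQ ≈ η × %ΔI = -2.52 × (-6.3%) = 15.88%.

15.88%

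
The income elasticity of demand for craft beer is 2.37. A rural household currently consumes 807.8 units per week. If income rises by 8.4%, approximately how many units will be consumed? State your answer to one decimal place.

968.6

%ΔQ ≈ η × %ΔI = 2.37 × 8.4% = 19.908%.
New Q ≈ 807.8 × (1 + 0.19908) = 968.6.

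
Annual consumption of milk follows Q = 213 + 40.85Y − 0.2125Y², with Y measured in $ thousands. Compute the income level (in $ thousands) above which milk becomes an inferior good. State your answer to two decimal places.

dQ/dY = 40.85 − 0.425Y.
The good is inferior where dQ/dY < 0. Setting dQ/dY = 0 gives Y = 40.85 / 0.425 = 96.12.

96.12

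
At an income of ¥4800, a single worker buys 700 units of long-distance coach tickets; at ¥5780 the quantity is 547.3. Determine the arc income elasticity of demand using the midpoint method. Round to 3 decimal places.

-1.322

ΔQ = 547.3 − 700 = -152.7; midpoint Q̄ = (700 + 547.3)/2 = 623.65.
ΔI = 5780 − 4800 = 980; midpoint Ī = (4800 + 5780)/2 = 5290.
η = (ΔQ/Q̄) ÷ (ΔI/Ī) = (-152.7/623.65) ÷ (980/5290) = -1.322.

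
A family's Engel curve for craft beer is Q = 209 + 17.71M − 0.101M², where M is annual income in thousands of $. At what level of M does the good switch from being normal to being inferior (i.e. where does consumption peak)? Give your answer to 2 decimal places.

dQ/dM = 17.71 − 0.202M.
The good is inferior where dQ/dM < 0. Setting dQ/dM = 0 gives M = 17.71 / 0.202 = 87.67.

87.67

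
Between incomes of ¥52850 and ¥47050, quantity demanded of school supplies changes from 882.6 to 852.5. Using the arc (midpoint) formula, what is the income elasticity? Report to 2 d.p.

ΔQ = 852.5 − 882.6 = -30.1; midpoint Q̄ = (882.6 + 852.5)/2 = 867.55.
ΔI = 47050 − 52850 = -5800; midpoint Ī = (52850 + 47050)/2 = 49950.
η = (ΔQ/Q̄) ÷ (ΔI/Ī) = (-30.1/867.55) ÷ (-5800/49950) = 0.30.

0.30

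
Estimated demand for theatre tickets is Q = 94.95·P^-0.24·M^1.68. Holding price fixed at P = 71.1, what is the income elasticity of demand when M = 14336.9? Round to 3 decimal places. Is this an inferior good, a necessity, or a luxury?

For a multiplicative demand Q = A·P^α·M^β, the income elasticity is β everywhere.
Here β = 1.68, so η = 1.680.
Since η > 1, this is a luxury.

1.680 (luxury)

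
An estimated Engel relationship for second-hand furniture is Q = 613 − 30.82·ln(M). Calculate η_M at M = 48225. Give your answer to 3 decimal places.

-0.110

At M = 48225: Q = 280.648.
dQ/dM = -30.82/M = -0.000639088 at this income.
η = (dQ/dM)·(M/Q) = -0.000639088 × (48225/280.648) = -0.110.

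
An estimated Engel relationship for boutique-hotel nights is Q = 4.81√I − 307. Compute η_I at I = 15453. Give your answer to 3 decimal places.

1.028

At I = 15453: Q = 290.932.
dQ/dI = 4.81/(2√I) = 0.0193468 at this income.
η = (dQ/dI)·(I/Q) = 0.0193468 × (15453/290.932) = 1.028.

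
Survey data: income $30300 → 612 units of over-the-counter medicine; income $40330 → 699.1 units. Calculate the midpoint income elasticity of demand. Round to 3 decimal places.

0.468

ΔQ = 699.1 − 612 = 87.1; midpoint Q̄ = (612 + 699.1)/2 = 655.55.
ΔI = 40330 − 30300 = 10030; midpoint Ī = (30300 + 40330)/2 = 35315.
η = (ΔQ/Q̄) ÷ (ΔI/Ī) = (87.1/655.55) ÷ (10030/35315) = 0.468.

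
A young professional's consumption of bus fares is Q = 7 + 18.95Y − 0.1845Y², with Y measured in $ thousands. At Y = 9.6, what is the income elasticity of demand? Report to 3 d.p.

At Y = 9.6: Q = 171.9165.
dQ/dY = 18.95 − 0.369Y = 15.40760.
η = (dQ/dY)·(Y/Q) = 15.40760 × (9.6/171.9165) = 0.860.

0.860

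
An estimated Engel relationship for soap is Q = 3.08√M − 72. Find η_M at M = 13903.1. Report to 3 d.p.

At M = 13903.1: Q = 291.167.
dQ/dM = 3.08/(2√M) = 0.0130607 at this income.
η = (dQ/dM)·(M/Q) = 0.0130607 × (13903.1/291.167) = 0.624.

0.624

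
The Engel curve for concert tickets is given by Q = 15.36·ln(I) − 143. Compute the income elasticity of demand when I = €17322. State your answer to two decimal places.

At I = 17322: Q = 6.909.
dQ/dI = 15.36/I = 0.000886734 at this income.
η = (dQ/dI)·(I/Q) = 0.000886734 × (17322/6.909) = 2.22.

2.22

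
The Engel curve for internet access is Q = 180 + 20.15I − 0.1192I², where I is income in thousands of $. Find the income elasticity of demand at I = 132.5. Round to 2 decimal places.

At I = 132.5: Q = 757.1700.
dQ/dI = 20.15 − 0.2384I = -11.43800.
η = (dQ/dI)·(I/Q) = -11.43800 × (132.5/757.1700) = -2.00.

-2.00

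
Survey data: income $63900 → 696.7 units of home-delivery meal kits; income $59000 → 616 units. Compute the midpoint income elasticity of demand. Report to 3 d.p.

ΔQ = 616 − 696.7 = -80.7; midpoint Q̄ = (696.7 + 616)/2 = 656.35.
ΔI = 59000 − 63900 = -4900; midpoint Ī = (63900 + 59000)/2 = 61450.
η = (ΔQ/Q̄) ÷ (ΔI/Ī) = (-80.7/656.35) ÷ (-4900/61450) = 1.542.

1.542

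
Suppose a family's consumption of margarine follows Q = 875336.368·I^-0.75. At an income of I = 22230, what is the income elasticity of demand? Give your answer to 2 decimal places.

-0.75

For Q = A·I^β the income elasticity is constant and equal to β.
Here β = -0.75, so η = -0.75.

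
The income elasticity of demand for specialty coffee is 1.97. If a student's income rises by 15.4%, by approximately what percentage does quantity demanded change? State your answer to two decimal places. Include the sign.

%ΔQ ≈ η × %ΔI = 1.97 × 15.4% = 30.34%.

30.34%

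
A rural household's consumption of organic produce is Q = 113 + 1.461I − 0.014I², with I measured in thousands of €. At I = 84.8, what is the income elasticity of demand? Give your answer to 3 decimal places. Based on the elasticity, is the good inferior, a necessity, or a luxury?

-0.569 (inferior good)

At I = 84.8: Q = 136.2182.
dQ/dI = 1.461 − 0.028I = -0.91340.
η = (dQ/dI)·(I/Q) = -0.91340 × (84.8/136.2182) = -0.569.
η < 0 ⇒ inferior good.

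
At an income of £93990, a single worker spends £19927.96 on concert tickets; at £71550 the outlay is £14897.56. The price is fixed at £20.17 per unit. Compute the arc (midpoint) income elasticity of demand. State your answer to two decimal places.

With a constant price, Q₁ = 19927.96/20.17 = 988.000 and Q₂ = 14897.56/20.17 = 738.600 (equivalently, work directly with expenditure since P cancels).
Midpoint %ΔQ = (14897.56 − 19927.96)/17412.76 = -0.28889; midpoint %ΔI = (71550 − 93990)/82770 = -0.27111.
η = -0.28889 / -0.27111 = 1.07.

1.07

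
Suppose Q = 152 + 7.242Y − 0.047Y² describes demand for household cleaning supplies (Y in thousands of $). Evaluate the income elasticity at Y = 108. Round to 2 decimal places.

At Y = 108: Q = 385.9280.
dQ/dY = 7.242 − 0.094Y = -2.91000.
η = (dQ/dY)·(Y/Q) = -2.91000 × (108/385.9280) = -0.81.

-0.81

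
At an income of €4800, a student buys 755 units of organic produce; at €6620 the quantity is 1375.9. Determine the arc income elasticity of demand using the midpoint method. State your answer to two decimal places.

ΔQ = 1375.9 − 755 = 620.9; midpoint Q̄ = (755 + 1375.9)/2 = 1065.45.
ΔI = 6620 − 4800 = 1820; midpoint Ī = (4800 + 6620)/2 = 5710.
η = (ΔQ/Q̄) ÷ (ΔI/Ī) = (620.9/1065.45) ÷ (1820/5710) = 1.83.

1.83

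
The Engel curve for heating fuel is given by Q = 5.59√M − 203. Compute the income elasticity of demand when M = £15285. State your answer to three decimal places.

0.708

At M = 15285: Q = 488.106.
dQ/dM = 5.59/(2√M) = 0.0226073 at this income.
η = (dQ/dM)·(M/Q) = 0.0226073 × (15285/488.106) = 0.708.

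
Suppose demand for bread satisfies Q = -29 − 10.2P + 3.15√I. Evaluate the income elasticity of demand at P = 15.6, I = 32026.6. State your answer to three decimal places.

0.750

At P = 15.6, I = 32026.6: Q = 375.603.
Holding P constant, ∂Q/∂I = 3.15/(2√I) = 0.00880086.
η_I = (∂Q/∂I)·(I/Q) = 0.00880086 × (32026.6/375.603) = 0.750.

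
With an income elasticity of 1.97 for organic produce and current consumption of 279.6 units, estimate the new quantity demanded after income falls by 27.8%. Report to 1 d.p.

126.5

%ΔQ ≈ η × %ΔI = 1.97 × (-27.8%) = -54.766%.
New Q ≈ 279.6 × (1 − 0.54766) = 126.5.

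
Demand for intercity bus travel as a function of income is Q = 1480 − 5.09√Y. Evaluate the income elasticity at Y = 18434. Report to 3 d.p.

At Y = 18434: Q = 788.921.
dQ/dY = -5.09/(2√Y) = -0.0187447 at this income.
η = (dQ/dY)·(Y/Q) = -0.0187447 × (18434/788.921) = -0.438.

-0.438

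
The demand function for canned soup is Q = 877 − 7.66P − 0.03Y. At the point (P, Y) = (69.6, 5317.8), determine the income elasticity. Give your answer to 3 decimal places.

-0.865

At P = 69.6, Y = 5317.8: Q = 184.330.
Holding P constant, ∂Q/∂Y = −0.03.
η_Y = (∂Q/∂Y)·(Y/Q) = -0.03 × (5317.8/184.330) = -0.865.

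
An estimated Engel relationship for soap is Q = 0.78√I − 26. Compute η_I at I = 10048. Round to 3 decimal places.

At I = 10048: Q = 52.187.
dQ/dI = 0.78/(2√I) = 0.00389067 at this income.
η = (dQ/dI)·(I/Q) = 0.00389067 × (10048/52.187) = 0.749.

0.749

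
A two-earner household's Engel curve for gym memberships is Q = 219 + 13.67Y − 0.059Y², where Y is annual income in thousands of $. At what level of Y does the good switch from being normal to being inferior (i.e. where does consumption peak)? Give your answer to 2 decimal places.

dQ/dY = 13.67 − 0.118Y.
The good is inferior where dQ/dY < 0. Setting dQ/dY = 0 gives Y = 13.67 / 0.118 = 115.85.

115.85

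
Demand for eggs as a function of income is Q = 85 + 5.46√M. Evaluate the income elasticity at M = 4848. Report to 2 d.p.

At M = 4848: Q = 465.167.
dQ/dM = 5.46/(2√M) = 0.0392086 at this income.
η = (dQ/dM)·(M/Q) = 0.0392086 × (4848/465.167) = 0.41.

0.41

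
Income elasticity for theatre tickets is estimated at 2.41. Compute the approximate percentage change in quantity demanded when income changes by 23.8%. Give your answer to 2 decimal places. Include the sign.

%ΔQ ≈ η × %ΔI = 2.41 × 23.8% = 57.36%.

57.36%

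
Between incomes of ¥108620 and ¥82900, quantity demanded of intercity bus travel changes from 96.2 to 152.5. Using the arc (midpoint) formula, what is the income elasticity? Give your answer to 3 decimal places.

ΔQ = 152.5 − 96.2 = 56.3; midpoint Q̄ = (96.2 + 152.5)/2 = 124.35.
ΔI = 82900 − 108620 = -25720; midpoint Ī = (108620 + 82900)/2 = 95760.
η = (ΔQ/Q̄) ÷ (ΔI/Ī) = (56.3/124.35) ÷ (-25720/95760) = -1.686.

-1.686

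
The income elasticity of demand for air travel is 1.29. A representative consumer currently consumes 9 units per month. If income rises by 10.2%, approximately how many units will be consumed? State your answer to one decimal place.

%ΔQ ≈ η × %ΔI = 1.29 × 10.2% = 13.158%.
New Q ≈ 9 × (1 + 0.13158) = 10.2.

10.2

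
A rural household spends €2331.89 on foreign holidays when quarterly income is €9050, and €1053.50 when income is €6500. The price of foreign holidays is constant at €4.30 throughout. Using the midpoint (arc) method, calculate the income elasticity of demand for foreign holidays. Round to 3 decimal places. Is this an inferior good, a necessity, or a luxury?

2.303 (luxury)

With a constant price, Q₁ = 2331.89/4.30 = 542.300 and Q₂ = 1053.50/4.30 = 245.000 (equivalently, work directly with expenditure since P cancels).
Midpoint %ΔQ = (1053.50 − 2331.89)/1692.70 = -0.75524; midpoint %ΔI = (6500 − 9050)/7775 = -0.32797.
η = -0.75524 / -0.32797 = 2.303.
η > 1 ⇒ luxury.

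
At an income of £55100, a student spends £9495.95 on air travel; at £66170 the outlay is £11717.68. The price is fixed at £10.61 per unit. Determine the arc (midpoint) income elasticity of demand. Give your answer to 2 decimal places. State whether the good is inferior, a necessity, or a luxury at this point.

1.15 (luxury)

With a constant price, Q₁ = 9495.95/10.61 = 895.000 and Q₂ = 11717.68/10.61 = 1104.400 (equivalently, work directly with expenditure since P cancels).
Midpoint %ΔQ = (11717.68 − 9495.95)/10606.82 = 0.20946; midpoint %ΔI = (66170 − 55100)/60635 = 0.18257.
η = 0.20946 / 0.18257 = 1.15.
η > 1 ⇒ luxury.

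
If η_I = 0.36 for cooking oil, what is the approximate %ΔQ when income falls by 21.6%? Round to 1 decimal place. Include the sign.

%ΔQ ≈ η × %ΔI = 0.36 × (-21.6%) = -7.8%.

-7.8%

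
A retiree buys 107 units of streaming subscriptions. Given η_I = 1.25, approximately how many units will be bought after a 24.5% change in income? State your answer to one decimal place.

%ΔQ ≈ η × %ΔI = 1.25 × 24.5% = 30.625%.
New Q ≈ 107 × (1 + 0.30625) = 139.8.

139.8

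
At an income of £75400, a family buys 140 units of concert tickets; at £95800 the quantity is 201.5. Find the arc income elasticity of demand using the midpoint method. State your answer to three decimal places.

1.511

ΔQ = 201.5 − 140 = 61.5; midpoint Q̄ = (140 + 201.5)/2 = 170.75.
ΔI = 95800 − 75400 = 20400; midpoint Ī = (75400 + 95800)/2 = 85600.
η = (ΔQ/Q̄) ÷ (ΔI/Ī) = (61.5/170.75) ÷ (20400/85600) = 1.511.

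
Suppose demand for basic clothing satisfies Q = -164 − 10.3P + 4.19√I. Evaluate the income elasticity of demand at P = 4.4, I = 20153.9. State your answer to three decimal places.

At P = 4.4, I = 20153.9: Q = 385.511.
Holding P constant, ∂Q/∂I = 4.19/(2√I) = 0.0147572.
η_I = (∂Q/∂I)·(I/Q) = 0.0147572 × (20153.9/385.511) = 0.771.

0.771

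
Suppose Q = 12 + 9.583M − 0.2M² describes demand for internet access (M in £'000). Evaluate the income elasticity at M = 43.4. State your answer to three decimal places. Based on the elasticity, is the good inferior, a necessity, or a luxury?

At M = 43.4: Q = 51.1902.
dQ/dM = 9.583 − 0.4M = -7.77700.
η = (dQ/dM)·(M/Q) = -7.77700 × (43.4/51.1902) = -6.593.
η < 0 ⇒ inferior good.

-6.593 (inferior good)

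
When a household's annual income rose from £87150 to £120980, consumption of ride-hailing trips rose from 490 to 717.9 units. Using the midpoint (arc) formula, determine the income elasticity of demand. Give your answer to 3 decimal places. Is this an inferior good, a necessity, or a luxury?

ΔQ = 717.9 − 490 = 227.9; midpoint Q̄ = (490 + 717.9)/2 = 603.95.
ΔI = 120980 − 87150 = 33830; midpoint Ī = (87150 + 120980)/2 = 104065.
η = (ΔQ/Q̄) ÷ (ΔI/Ī) = (227.9/603.95) ÷ (33830/104065) = 1.161.
η > 1 ⇒ luxury.

1.161 (luxury)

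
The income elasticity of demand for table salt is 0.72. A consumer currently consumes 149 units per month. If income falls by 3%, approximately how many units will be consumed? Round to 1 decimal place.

145.8

%ΔQ ≈ η × %ΔI = 0.72 × (-3%) = -2.16%.
New Q ≈ 149 × (1 − 0.0216) = 145.8.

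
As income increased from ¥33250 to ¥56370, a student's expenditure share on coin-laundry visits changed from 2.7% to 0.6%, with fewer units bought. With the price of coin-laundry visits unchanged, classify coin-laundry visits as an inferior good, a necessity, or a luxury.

inferior good

Quantity demanded falls as income rises, so η < 0.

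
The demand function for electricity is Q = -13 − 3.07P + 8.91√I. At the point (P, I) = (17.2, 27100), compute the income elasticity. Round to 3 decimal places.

0.523

At P = 17.2, I = 27100: Q = 1400.967.
Holding P constant, ∂Q/∂I = 8.91/(2√I) = 0.0270622.
η_I = (∂Q/∂I)·(I/Q) = 0.0270622 × (27100/1400.967) = 0.523.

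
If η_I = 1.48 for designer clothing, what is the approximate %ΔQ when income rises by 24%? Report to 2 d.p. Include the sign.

%ΔQ ≈ η × %ΔI = 1.48 × 24% = 35.52%.

35.52%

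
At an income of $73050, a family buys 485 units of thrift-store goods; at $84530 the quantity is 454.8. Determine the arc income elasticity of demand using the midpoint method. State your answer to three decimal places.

-0.441

ΔQ = 454.8 − 485 = -30.2; midpoint Q̄ = (485 + 454.8)/2 = 469.9.
ΔI = 84530 − 73050 = 11480; midpoint Ī = (73050 + 84530)/2 = 78790.
η = (ΔQ/Q̄) ÷ (ΔI/Ī) = (-30.2/469.9) ÷ (11480/78790) = -0.441.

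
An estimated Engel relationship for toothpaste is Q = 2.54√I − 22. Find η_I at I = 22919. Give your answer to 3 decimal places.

At I = 22919: Q = 362.531.
dQ/dI = 2.54/(2√I) = 0.00838892 at this income.
η = (dQ/dI)·(I/Q) = 0.00838892 × (22919/362.531) = 0.530.

0.530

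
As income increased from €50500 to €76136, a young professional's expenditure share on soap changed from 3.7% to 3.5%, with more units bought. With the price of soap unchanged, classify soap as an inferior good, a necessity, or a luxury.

necessity

Quantity rises but the budget share falls as income rises, so 0 < η < 1.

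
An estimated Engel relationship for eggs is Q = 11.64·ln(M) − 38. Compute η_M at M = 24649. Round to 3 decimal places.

At M = 24649: Q = 79.709.
dQ/dM = 11.64/M = 0.00047223 at this income.
η = (dQ/dM)·(M/Q) = 0.00047223 × (24649/79.709) = 0.146.

0.146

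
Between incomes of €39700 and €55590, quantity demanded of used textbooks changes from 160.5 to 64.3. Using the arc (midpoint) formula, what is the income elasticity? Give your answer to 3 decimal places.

ΔQ = 64.3 − 160.5 = -96.2; midpoint Q̄ = (160.5 + 64.3)/2 = 112.4.
ΔI = 55590 − 39700 = 15890; midpoint Ī = (39700 + 55590)/2 = 47645.
η = (ΔQ/Q̄) ÷ (ΔI/Ī) = (-96.2/112.4) ÷ (15890/47645) = -2.566.

-2.566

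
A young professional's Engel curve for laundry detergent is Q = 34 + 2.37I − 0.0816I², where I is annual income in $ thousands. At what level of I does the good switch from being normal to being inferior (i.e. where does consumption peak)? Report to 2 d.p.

dQ/dI = 2.37 − 0.1632I.
The good is inferior where dQ/dI < 0. Setting dQ/dI = 0 gives I = 2.37 / 0.1632 = 14.52.

14.52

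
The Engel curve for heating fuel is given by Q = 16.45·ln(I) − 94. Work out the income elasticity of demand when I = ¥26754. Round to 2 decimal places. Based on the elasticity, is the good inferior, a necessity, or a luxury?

At I = 26754: Q = 73.699.
dQ/dI = 16.45/I = 0.000614861 at this income.
η = (dQ/dI)·(I/Q) = 0.000614861 × (26754/73.699) = 0.22.
Since 0 < η < 1, the good is a necessity.

0.22 (necessity)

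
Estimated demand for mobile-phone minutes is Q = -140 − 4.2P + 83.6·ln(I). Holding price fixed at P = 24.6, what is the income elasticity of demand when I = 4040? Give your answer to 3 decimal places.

At P = 24.6, I = 4040: Q = 450.894.
Holding P constant, ∂Q/∂I = 83.6/I = 0.0206931.
η_I = (∂Q/∂I)·(I/Q) = 0.0206931 × (4040/450.894) = 0.185.

0.185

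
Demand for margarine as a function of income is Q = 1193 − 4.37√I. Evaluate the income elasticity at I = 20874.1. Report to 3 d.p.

At I = 20874.1: Q = 561.628.
dQ/dI = -4.37/(2√I) = -0.0151233 at this income.
η = (dQ/dI)·(I/Q) = -0.0151233 × (20874.1/561.628) = -0.562.

-0.562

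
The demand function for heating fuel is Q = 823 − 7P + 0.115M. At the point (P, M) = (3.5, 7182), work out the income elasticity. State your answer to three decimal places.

0.508

At P = 3.5, M = 7182: Q = 1624.430.
Holding P constant, ∂Q/∂M = 0.115.
η_M = (∂Q/∂M)·(M/Q) = 0.115 × (7182/1624.430) = 0.508.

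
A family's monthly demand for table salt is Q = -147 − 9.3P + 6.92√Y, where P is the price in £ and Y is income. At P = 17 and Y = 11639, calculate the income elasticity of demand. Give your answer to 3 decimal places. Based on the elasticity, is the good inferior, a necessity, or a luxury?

At P = 17, Y = 11639: Q = 441.459.
Holding P constant, ∂Q/∂Y = 6.92/(2√Y) = 0.0320714.
η_Y = (∂Q/∂Y)·(Y/Q) = 0.0320714 × (11639/441.459) = 0.846.
Since 0 < η < 1, this is a necessity.

0.846 (necessity)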